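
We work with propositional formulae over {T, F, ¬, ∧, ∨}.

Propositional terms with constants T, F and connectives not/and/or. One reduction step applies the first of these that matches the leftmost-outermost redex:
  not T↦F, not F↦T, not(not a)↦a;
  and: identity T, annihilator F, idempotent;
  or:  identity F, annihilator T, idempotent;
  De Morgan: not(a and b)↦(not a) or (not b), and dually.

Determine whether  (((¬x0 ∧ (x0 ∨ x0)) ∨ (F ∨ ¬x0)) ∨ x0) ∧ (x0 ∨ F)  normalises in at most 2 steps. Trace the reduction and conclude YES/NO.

Answer: NO — after 2 steps the term is (((¬x0 ∧ x0) ∨ ¬x0) ∨ x0) ∧ (x0 ∨ F), not yet normal

Reduction:
  start: (((¬x0 ∧ (x0 ∨ x0)) ∨ (F ∨ ¬x0)) ∨ x0) ∧ (x0 ∨ F)
  step 1: (((¬x0 ∧ x0) ∨ (F ∨ ¬x0)) ∨ x0) ∧ (x0 ∨ F)
  step 2: (((¬x0 ∧ x0) ∨ ¬x0) ∨ x0) ∧ (x0 ∨ F)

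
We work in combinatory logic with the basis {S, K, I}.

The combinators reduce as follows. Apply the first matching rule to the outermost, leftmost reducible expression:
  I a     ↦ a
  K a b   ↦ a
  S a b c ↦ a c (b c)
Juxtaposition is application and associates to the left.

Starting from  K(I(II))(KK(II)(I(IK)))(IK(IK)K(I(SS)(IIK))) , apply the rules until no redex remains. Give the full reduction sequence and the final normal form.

Answer: normal form = K(SSK)  (in 10 steps)

Derivation:
  start: K(I(II))(KK(II)(I(IK)))(IK(IK)K(I(SS)(IIK)))
  step 1: I(II)(IK(IK)K(I(SS)(IIK)))
  step 2: II(IK(IK)K(I(SS)(IIK)))
  step 3: I(IK(IK)K(I(SS)(IIK)))
  step 4: IK(IK)K(I(SS)(IIK))
  step 5: K(IK)K(I(SS)(IIK))
  step 6: IK(I(SS)(IIK))
  step 7: K(I(SS)(IIK))
  step 8: K(SS(IIK))
  step 9: K(SS(IK))
  step 10: K(SSK)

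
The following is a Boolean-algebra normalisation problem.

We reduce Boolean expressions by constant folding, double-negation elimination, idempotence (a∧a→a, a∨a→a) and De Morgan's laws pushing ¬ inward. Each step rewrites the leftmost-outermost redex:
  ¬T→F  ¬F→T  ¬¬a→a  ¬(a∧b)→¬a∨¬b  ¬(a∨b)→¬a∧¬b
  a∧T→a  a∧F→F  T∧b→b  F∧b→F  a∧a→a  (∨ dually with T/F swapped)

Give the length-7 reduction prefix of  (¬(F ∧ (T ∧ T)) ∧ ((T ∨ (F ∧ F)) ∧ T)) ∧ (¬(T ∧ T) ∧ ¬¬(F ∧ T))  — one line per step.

  start: (¬(F ∧ (T ∧ T)) ∧ ((T ∨ (F ∧ F)) ∧ T)) ∧ (¬(T ∧ T) ∧ ¬¬(F ∧ T))
  [1] ((¬F ∨ ¬(T ∧ T)) ∧ ((T ∨ (F ∧ F)) ∧ T)) ∧ (¬(T ∧ T) ∧ ¬¬(F ∧ T))
  [2] ((T ∨ ¬(T ∧ T)) ∧ ((T ∨ (F ∧ F)) ∧ T)) ∧ (¬(T ∧ T) ∧ ¬¬(F ∧ T))
  [3] (T ∧ ((T ∨ (F ∧ F)) ∧ T)) ∧ (¬(T ∧ T) ∧ ¬¬(F ∧ T))
  [4] ((T ∨ (F ∧ F)) ∧ T) ∧ (¬(T ∧ T) ∧ ¬¬(F ∧ T))
  [5] (T ∨ (F ∧ F)) ∧ (¬(T ∧ T) ∧ ¬¬(F ∧ T))
  [6] T ∧ (¬(T ∧ T) ∧ ¬¬(F ∧ T))
  [7] ¬(T ∧ T) ∧ ¬¬(F ∧ T)

Answer: after 7 steps: ¬(T ∧ T) ∧ ¬¬(F ∧ T)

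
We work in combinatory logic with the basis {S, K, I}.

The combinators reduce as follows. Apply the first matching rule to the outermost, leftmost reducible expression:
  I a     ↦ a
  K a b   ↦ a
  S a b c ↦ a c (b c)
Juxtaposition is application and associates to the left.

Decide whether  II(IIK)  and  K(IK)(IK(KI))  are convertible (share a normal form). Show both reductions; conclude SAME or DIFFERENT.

Term A:
  start: II(IIK)
  [1] I(IIK)
  [2] IIK
  [3] IK
  [4] K

Term B:
  start: K(IK)(IK(KI))
  [1] IK
  [2] K

Answer: SAME — A ⇓ K, B ⇓ K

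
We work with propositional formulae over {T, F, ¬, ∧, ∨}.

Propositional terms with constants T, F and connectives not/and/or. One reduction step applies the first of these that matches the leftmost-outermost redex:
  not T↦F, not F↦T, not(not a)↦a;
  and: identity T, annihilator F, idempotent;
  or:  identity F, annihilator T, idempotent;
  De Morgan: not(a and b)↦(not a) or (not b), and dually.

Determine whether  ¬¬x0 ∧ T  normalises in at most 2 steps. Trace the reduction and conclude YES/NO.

  start: ¬¬x0 ∧ T
  →1  ¬¬x0
  →2  x0

Answer: YES — reaches normal form x0 in 2 ≤ 2 steps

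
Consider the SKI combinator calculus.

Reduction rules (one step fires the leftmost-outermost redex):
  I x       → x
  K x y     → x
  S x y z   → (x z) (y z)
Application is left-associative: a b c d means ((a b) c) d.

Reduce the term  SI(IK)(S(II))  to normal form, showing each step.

Answer: normal form = SI(K(SI))  (in 5 steps)

Working:
  start: SI(IK)(S(II))
  →1  I(S(II))(IK(S(II)))
  →2  S(II)(IK(S(II)))
  →3  SI(IK(S(II)))
  →4  SI(K(S(II)))
  →5  SI(K(SI))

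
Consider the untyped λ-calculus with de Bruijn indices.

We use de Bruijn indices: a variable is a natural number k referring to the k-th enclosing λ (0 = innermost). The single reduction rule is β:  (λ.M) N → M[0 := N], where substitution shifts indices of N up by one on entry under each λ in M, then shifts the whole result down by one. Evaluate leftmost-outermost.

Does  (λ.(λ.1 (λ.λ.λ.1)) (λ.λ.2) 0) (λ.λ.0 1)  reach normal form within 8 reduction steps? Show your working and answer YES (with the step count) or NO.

  start: (λ.(λ.1 (λ.λ.λ.1)) (λ.λ.2) 0) (λ.λ.0 1)
  [1] (λ.(λ.λ.0 1) (λ.λ.λ.1)) (λ.λ.λ.λ.0 1) (λ.λ.0 1)
  [2] (λ.λ.0 1) (λ.λ.λ.1) (λ.λ.0 1)
  [3] (λ.0 (λ.λ.λ.1)) (λ.λ.0 1)
  [4] (λ.λ.0 1) (λ.λ.λ.1)
  [5] λ.0 (λ.λ.λ.1)

Answer: YES — reaches normal form λ.0 (λ.λ.λ.1) in 5 ≤ 8 steps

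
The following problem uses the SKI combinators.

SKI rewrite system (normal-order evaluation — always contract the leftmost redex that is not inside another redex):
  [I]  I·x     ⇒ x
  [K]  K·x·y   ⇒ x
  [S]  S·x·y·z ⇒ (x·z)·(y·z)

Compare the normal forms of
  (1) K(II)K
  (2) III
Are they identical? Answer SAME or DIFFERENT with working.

Term A:
  start: K(II)K
  →1  II
  →2  I

Term B:
  start: III
  →1  II
  →2  I

Answer: SAME — A ⇓ I, B ⇓ I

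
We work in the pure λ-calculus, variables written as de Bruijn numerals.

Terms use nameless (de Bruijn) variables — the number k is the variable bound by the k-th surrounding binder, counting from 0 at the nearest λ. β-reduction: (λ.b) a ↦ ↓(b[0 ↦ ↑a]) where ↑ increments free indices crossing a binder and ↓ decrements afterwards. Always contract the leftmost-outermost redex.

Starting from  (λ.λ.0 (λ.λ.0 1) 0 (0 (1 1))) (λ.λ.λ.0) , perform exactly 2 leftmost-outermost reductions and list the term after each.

Answer: after 2 steps: λ.0 (λ.λ.0 1) 0 (0 (λ.λ.0))

Working:
  start: (λ.λ.0 (λ.λ.0 1) 0 (0 (1 1))) (λ.λ.λ.0)
  [1] λ.0 (λ.λ.0 1) 0 (0 ((λ.λ.λ.0) (λ.λ.λ.0)))
  [2] λ.0 (λ.λ.0 1) 0 (0 (λ.λ.0))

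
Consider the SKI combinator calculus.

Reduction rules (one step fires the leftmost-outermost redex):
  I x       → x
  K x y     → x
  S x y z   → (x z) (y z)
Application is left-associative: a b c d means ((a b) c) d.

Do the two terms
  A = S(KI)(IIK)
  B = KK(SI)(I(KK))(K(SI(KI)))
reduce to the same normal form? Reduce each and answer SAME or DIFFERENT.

Answer: DIFFERENT — A ⇓ S(KI)K, B ⇓ KK

Derivation:
Term A:
  start: S(KI)(IIK)
  →1  S(KI)(IK)
  →2  S(KI)K

Term B:
  start: KK(SI)(I(KK))(K(SI(KI)))
  →1  K(I(KK))(K(SI(KI)))
  →2  I(KK)
  →3  KK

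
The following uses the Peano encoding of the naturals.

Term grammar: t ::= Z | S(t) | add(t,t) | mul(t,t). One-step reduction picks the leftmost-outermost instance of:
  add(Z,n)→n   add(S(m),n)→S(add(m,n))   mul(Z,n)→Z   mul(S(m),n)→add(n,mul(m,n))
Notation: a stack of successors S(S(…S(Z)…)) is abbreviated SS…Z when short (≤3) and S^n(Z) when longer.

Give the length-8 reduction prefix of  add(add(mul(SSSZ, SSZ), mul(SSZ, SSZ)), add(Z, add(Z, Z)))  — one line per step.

  start: add(add(mul(SSSZ, SSZ), mul(SSZ, SSZ)), add(Z, add(Z, Z)))
  [1] add(add(add(SSZ, mul(SSZ, SSZ)), mul(SSZ, SSZ)), add(Z, add(Z, Z)))
  [2] add(add(S(add(SZ, mul(SSZ, SSZ))), mul(SSZ, SSZ)), add(Z, add(Z, Z)))
  [3] add(S(add(add(SZ, mul(SSZ, SSZ)), mul(SSZ, SSZ))), add(Z, add(Z, Z)))
  [4] S(add(add(add(SZ, mul(SSZ, SSZ)), mul(SSZ, SSZ)), add(Z, add(Z, Z))))
  [5] S(add(add(S(add(Z, mul(SSZ, SSZ))), mul(SSZ, SSZ)), add(Z, add(Z, Z))))
  [6] S(add(S(add(add(Z, mul(SSZ, SSZ)), mul(SSZ, SSZ))), add(Z, add(Z, Z))))
  [7] S(S(add(add(add(Z, mul(SSZ, SSZ)), mul(SSZ, SSZ)), add(Z, add(Z, Z)))))
  [8] S(S(add(add(mul(SSZ, SSZ), mul(SSZ, SSZ)), add(Z, add(Z, Z)))))

Answer: after 8 steps: S(S(add(add(mul(SSZ, SSZ), mul(SSZ, SSZ)), add(Z, add(Z, Z)))))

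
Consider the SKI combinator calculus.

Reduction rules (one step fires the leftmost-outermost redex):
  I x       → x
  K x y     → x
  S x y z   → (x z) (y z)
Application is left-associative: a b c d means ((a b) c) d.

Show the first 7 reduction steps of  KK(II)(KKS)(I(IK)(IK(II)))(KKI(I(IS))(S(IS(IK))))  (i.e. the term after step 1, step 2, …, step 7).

Answer: after 7 steps: KS

Derivation:
  start: KK(II)(KKS)(I(IK)(IK(II)))(KKI(I(IS))(S(IS(IK))))
  [1] K(KKS)(I(IK)(IK(II)))(KKI(I(IS))(S(IS(IK))))
  [2] KKS(KKI(I(IS))(S(IS(IK))))
  [3] K(KKI(I(IS))(S(IS(IK))))
  [4] K(K(I(IS))(S(IS(IK))))
  [5] K(I(IS))
  [6] K(IS)
  [7] KS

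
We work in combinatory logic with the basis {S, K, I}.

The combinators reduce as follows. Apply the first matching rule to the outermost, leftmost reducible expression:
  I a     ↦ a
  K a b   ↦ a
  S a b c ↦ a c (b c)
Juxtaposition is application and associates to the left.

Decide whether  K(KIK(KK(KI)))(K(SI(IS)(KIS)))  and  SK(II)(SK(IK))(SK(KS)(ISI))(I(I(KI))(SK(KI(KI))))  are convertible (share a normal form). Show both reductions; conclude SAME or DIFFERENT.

Term A:
  start: K(KIK(KK(KI)))(K(SI(IS)(KIS)))
  [1] KIK(KK(KI))
  [2] I(KK(KI))
  [3] KK(KI)
  [4] K

Term B:
  start: SK(II)(SK(IK))(SK(KS)(ISI))(I(I(KI))(SK(KI(KI))))
  [1] K(SK(IK))(II(SK(IK)))(SK(KS)(ISI))(I(I(KI))(SK(KI(KI))))
  [2] SK(IK)(SK(KS)(ISI))(I(I(KI))(SK(KI(KI))))
  [3] K(SK(KS)(ISI))(IK(SK(KS)(ISI)))(I(I(KI))(SK(KI(KI))))
  [4] SK(KS)(ISI)(I(I(KI))(SK(KI(KI))))
  [5] K(ISI)(KS(ISI))(I(I(KI))(SK(KI(KI))))
  [6] ISI(I(I(KI))(SK(KI(KI))))
  [7] SI(I(I(KI))(SK(KI(KI))))
  [8] SI(I(KI)(SK(KI(KI))))
  [9] SI(KI(SK(KI(KI))))
  [10] SII

Answer: DIFFERENT — A ⇓ K, B ⇓ SII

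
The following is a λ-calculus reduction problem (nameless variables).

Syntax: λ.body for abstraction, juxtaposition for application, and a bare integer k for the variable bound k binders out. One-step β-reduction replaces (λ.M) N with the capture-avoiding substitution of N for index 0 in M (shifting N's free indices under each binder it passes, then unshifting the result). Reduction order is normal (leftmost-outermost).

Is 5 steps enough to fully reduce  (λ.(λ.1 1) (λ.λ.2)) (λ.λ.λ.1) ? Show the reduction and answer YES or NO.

Answer: YES — reaches normal form λ.λ.1 in 3 ≤ 5 steps

Derivation:
  start: (λ.(λ.1 1) (λ.λ.2)) (λ.λ.λ.1)
  →1  (λ.(λ.λ.λ.1) (λ.λ.λ.1)) (λ.λ.λ.λ.λ.1)
  →2  (λ.λ.λ.1) (λ.λ.λ.1)
  →3  λ.λ.1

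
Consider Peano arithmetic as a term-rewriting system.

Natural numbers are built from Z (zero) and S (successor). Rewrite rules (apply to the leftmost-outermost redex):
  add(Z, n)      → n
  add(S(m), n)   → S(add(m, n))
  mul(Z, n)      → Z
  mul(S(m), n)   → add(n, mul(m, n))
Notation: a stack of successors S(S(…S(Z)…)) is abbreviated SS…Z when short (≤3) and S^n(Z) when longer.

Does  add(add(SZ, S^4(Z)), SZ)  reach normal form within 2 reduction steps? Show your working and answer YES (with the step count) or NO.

  start: add(add(SZ, S^4(Z)), SZ)
  →1  add(S(add(Z, S^4(Z))), SZ)
  →2  S(add(add(Z, S^4(Z)), SZ))

Answer: NO — after 2 steps the term is S(add(add(Z, S^4(Z)), SZ)), not yet normal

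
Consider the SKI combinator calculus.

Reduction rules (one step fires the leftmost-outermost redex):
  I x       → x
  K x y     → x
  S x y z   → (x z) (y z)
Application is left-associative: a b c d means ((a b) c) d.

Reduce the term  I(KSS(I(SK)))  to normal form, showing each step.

  start: I(KSS(I(SK)))
  →1  KSS(I(SK))
  →2  S(I(SK))
  →3  S(SK)

Answer: normal form = S(SK)  (in 3 steps)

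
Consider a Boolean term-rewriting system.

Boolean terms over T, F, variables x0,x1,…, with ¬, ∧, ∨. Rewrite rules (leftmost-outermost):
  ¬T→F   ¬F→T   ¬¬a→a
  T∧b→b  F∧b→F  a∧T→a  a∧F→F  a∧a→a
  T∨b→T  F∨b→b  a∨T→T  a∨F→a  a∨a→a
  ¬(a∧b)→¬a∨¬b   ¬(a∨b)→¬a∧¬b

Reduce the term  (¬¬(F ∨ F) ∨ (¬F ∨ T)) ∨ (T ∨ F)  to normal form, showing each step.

Answer: normal form = T  (in 5 steps)

Working:
  start: (¬¬(F ∨ F) ∨ (¬F ∨ T)) ∨ (T ∨ F)
  →1  ((F ∨ F) ∨ (¬F ∨ T)) ∨ (T ∨ F)
  →2  (F ∨ (¬F ∨ T)) ∨ (T ∨ F)
  →3  (¬F ∨ T) ∨ (T ∨ F)
  →4  T ∨ (T ∨ F)
  →5  T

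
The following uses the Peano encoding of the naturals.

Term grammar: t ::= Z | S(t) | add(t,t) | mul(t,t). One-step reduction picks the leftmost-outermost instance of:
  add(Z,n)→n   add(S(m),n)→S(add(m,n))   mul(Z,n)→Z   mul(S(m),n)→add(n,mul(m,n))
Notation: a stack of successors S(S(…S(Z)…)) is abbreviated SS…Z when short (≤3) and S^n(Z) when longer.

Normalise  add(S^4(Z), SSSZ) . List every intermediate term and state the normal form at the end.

  start: add(S^4(Z), SSSZ)
  step 1: S(add(SSSZ, SSSZ))
  step 2: S(S(add(SSZ, SSSZ)))
  step 3: S(S(S(add(SZ, SSSZ))))
  step 4: S(S(S(S(add(Z, SSSZ)))))
  step 5: S^7(Z)

Answer: normal form = S^7(Z)  (in 5 steps)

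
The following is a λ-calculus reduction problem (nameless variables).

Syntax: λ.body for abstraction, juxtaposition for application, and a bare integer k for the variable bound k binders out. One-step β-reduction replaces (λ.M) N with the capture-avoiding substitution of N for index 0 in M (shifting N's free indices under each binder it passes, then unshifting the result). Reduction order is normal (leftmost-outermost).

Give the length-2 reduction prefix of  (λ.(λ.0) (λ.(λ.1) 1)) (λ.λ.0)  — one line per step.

  start: (λ.(λ.0) (λ.(λ.1) 1)) (λ.λ.0)
  step 1: (λ.0) (λ.(λ.1) (λ.λ.0))
  step 2: λ.(λ.1) (λ.λ.0)

Answer: after 2 steps: λ.(λ.1) (λ.λ.0)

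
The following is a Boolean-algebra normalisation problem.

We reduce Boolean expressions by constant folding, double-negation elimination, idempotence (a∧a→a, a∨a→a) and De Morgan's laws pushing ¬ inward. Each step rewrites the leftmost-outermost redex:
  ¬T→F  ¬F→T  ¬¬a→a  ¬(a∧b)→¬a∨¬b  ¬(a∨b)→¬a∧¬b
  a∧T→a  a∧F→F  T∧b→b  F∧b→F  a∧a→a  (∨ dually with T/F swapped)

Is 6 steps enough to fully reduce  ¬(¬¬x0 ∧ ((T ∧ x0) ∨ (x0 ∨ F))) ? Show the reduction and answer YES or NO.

  start: ¬(¬¬x0 ∧ ((T ∧ x0) ∨ (x0 ∨ F)))
  [1] ¬¬¬x0 ∨ ¬((T ∧ x0) ∨ (x0 ∨ F))
  [2] ¬x0 ∨ ¬((T ∧ x0) ∨ (x0 ∨ F))
  [3] ¬x0 ∨ (¬(T ∧ x0) ∧ ¬(x0 ∨ F))
  [4] ¬x0 ∨ ((¬T ∨ ¬x0) ∧ ¬(x0 ∨ F))
  [5] ¬x0 ∨ ((F ∨ ¬x0) ∧ ¬(x0 ∨ F))
  [6] ¬x0 ∨ (¬x0 ∧ ¬(x0 ∨ F))

Answer: NO — after 6 steps the term is ¬x0 ∨ (¬x0 ∧ ¬(x0 ∨ F)), not yet normal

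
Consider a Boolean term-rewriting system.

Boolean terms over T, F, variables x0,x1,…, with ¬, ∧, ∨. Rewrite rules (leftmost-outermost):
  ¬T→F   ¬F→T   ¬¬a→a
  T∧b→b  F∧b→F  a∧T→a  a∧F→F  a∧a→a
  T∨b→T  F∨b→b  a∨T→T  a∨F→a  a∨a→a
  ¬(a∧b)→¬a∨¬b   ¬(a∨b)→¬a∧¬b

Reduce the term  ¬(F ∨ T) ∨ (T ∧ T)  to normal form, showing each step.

  start: ¬(F ∨ T) ∨ (T ∧ T)
  [1] (¬F ∧ ¬T) ∨ (T ∧ T)
  [2] (T ∧ ¬T) ∨ (T ∧ T)
  [3] ¬T ∨ (T ∧ T)
  [4] F ∨ (T ∧ T)
  [5] T ∧ T
  [6] T

Answer: normal form = T  (in 6 steps)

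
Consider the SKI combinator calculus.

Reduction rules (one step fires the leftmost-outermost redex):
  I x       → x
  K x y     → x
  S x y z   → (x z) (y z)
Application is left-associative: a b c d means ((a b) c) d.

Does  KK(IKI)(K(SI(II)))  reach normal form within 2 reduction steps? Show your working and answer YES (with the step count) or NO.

  start: KK(IKI)(K(SI(II)))
  →1  K(K(SI(II)))
  →2  K(K(SII))

Answer: YES — reaches normal form K(K(SII)) in 2 ≤ 2 steps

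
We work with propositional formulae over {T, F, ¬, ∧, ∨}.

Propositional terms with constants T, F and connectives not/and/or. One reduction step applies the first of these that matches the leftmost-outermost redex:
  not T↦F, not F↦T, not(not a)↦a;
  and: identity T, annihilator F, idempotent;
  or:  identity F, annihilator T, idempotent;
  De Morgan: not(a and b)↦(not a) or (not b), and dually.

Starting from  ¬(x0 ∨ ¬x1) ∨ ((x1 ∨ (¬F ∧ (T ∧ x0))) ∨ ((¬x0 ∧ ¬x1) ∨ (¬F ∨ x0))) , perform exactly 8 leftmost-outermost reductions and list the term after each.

Answer: after 8 steps: (¬x0 ∧ x1) ∨ ((x1 ∨ x0) ∨ T)

Reduction:
  start: ¬(x0 ∨ ¬x1) ∨ ((x1 ∨ (¬F ∧ (T ∧ x0))) ∨ ((¬x0 ∧ ¬x1) ∨ (¬F ∨ x0)))
  →1  (¬x0 ∧ ¬¬x1) ∨ ((x1 ∨ (¬F ∧ (T ∧ x0))) ∨ ((¬x0 ∧ ¬x1) ∨ (¬F ∨ x0)))
  →2  (¬x0 ∧ x1) ∨ ((x1 ∨ (¬F ∧ (T ∧ x0))) ∨ ((¬x0 ∧ ¬x1) ∨ (¬F ∨ x0)))
  →3  (¬x0 ∧ x1) ∨ ((x1 ∨ (T ∧ (T ∧ x0))) ∨ ((¬x0 ∧ ¬x1) ∨ (¬F ∨ x0)))
  →4  (¬x0 ∧ x1) ∨ ((x1 ∨ (T ∧ x0)) ∨ ((¬x0 ∧ ¬x1) ∨ (¬F ∨ x0)))
  →5  (¬x0 ∧ x1) ∨ ((x1 ∨ x0) ∨ ((¬x0 ∧ ¬x1) ∨ (¬F ∨ x0)))
  →6  (¬x0 ∧ x1) ∨ ((x1 ∨ x0) ∨ ((¬x0 ∧ ¬x1) ∨ (T ∨ x0)))
  →7  (¬x0 ∧ x1) ∨ ((x1 ∨ x0) ∨ ((¬x0 ∧ ¬x1) ∨ T))
  →8  (¬x0 ∧ x1) ∨ ((x1 ∨ x0) ∨ T)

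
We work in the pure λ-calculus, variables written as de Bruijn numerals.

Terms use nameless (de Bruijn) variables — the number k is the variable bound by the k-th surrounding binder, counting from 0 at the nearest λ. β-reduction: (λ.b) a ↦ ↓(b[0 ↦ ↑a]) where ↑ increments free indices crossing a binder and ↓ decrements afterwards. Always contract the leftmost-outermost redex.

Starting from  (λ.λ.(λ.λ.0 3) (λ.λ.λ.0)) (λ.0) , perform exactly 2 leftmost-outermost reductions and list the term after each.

  start: (λ.λ.(λ.λ.0 3) (λ.λ.λ.0)) (λ.0)
  [1] λ.(λ.λ.0 (λ.0)) (λ.λ.λ.0)
  [2] λ.λ.0 (λ.0)

Answer: after 2 steps: λ.λ.0 (λ.0)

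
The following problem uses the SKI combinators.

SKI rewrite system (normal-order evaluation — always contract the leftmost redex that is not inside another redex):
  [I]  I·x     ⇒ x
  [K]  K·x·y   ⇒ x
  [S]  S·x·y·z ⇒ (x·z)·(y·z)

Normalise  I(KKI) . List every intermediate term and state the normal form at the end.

Answer: normal form = K  (in 2 steps)

Reduction:
  start: I(KKI)
  →1  KKI
  →2  K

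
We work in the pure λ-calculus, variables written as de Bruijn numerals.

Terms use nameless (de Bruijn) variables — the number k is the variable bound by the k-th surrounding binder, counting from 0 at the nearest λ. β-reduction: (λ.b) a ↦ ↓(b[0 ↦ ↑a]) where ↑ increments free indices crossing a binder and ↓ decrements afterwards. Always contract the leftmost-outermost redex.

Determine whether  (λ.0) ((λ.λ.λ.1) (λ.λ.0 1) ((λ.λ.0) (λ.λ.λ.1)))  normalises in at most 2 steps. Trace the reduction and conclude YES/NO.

Answer: NO — after 2 steps the term is (λ.λ.1) ((λ.λ.0) (λ.λ.λ.1)), not yet normal

Derivation:
  start: (λ.0) ((λ.λ.λ.1) (λ.λ.0 1) ((λ.λ.0) (λ.λ.λ.1)))
  [1] (λ.λ.λ.1) (λ.λ.0 1) ((λ.λ.0) (λ.λ.λ.1))
  [2] (λ.λ.1) ((λ.λ.0) (λ.λ.λ.1))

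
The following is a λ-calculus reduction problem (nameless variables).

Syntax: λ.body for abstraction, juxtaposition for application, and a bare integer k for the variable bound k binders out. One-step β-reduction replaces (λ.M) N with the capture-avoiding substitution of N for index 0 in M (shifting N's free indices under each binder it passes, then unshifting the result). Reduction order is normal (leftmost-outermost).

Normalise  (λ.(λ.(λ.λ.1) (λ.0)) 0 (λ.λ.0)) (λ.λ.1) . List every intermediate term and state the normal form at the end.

Answer: normal form = λ.0  (in 4 steps)

Working:
  start: (λ.(λ.(λ.λ.1) (λ.0)) 0 (λ.λ.0)) (λ.λ.1)
  →1  (λ.(λ.λ.1) (λ.0)) (λ.λ.1) (λ.λ.0)
  →2  (λ.λ.1) (λ.0) (λ.λ.0)
  →3  (λ.λ.0) (λ.λ.0)
  →4  λ.0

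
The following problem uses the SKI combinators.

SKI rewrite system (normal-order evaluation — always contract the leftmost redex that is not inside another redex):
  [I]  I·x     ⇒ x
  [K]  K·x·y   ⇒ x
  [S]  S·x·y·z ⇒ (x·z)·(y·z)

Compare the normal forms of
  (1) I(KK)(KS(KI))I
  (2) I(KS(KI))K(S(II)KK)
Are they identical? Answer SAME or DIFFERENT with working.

Answer: DIFFERENT — A ⇓ KI, B ⇓ SK(K(KK))

Derivation:
Term A:
  start: I(KK)(KS(KI))I
  →1  KK(KS(KI))I
  →2  KI

Term B:
  start: I(KS(KI))K(S(II)KK)
  →1  KS(KI)K(S(II)KK)
  →2  SK(S(II)KK)
  →3  SK(IIK(KK))
  →4  SK(IK(KK))
  →5  SK(K(KK))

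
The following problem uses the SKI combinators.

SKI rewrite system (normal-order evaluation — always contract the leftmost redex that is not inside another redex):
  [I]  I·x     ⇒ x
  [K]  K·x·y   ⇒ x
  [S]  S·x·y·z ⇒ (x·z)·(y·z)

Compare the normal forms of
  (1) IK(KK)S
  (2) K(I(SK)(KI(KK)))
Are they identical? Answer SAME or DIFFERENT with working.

Term A:
  start: IK(KK)S
  step 1: K(KK)S
  step 2: KK

Term B:
  start: K(I(SK)(KI(KK)))
  step 1: K(SK(KI(KK)))
  step 2: K(SKI)

Answer: DIFFERENT — A ⇓ KK, B ⇓ K(SKI)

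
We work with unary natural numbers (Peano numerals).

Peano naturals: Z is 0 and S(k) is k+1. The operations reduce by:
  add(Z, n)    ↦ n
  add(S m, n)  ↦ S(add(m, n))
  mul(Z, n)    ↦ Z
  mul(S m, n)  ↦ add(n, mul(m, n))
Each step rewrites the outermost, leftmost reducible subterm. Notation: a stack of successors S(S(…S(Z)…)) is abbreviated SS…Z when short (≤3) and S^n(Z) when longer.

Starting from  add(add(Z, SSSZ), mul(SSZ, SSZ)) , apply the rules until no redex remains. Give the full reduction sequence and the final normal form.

Answer: normal form = S^7(Z)  (in 14 steps)

Working:
  start: add(add(Z, SSSZ), mul(SSZ, SSZ))
  →1  add(SSSZ, mul(SSZ, SSZ))
  →2  S(add(SSZ, mul(SSZ, SSZ)))
  →3  S(S(add(SZ, mul(SSZ, SSZ))))
  →4  S(S(S(add(Z, mul(SSZ, SSZ)))))
  →5  S(S(S(mul(SSZ, SSZ))))
  →6  S(S(S(add(SSZ, mul(SZ, SSZ)))))
  →7  S(S(S(S(add(SZ, mul(SZ, SSZ))))))
  →8  S(S(S(S(S(add(Z, mul(SZ, SSZ)))))))
  →9  S(S(S(S(S(mul(SZ, SSZ))))))
  →10  S(S(S(S(S(add(SSZ, mul(Z, SSZ)))))))
  →11  S(S(S(S(S(S(add(SZ, mul(Z, SSZ))))))))
  →12  S(S(S(S(S(S(S(add(Z, mul(Z, SSZ)))))))))
  →13  S(S(S(S(S(S(S(mul(Z, SSZ))))))))
  →14  S^7(Z)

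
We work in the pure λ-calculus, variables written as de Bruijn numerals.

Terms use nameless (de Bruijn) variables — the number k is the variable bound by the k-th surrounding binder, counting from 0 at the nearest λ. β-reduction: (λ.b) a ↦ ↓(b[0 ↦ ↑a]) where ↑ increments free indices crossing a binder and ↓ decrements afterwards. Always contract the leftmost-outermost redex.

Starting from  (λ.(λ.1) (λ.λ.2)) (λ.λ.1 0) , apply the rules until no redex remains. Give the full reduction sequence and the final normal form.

  start: (λ.(λ.1) (λ.λ.2)) (λ.λ.1 0)
  [1] (λ.λ.λ.1 0) (λ.λ.λ.λ.1 0)
  [2] λ.λ.1 0

Answer: normal form = λ.λ.1 0  (in 2 steps)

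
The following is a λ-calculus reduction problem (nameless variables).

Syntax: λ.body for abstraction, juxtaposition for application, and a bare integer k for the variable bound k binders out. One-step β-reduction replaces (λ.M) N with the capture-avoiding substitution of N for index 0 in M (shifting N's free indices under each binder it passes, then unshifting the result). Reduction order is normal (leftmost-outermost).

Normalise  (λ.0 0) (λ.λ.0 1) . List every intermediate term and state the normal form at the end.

Answer: normal form = λ.0 (λ.λ.0 1)  (in 2 steps)

Reduction:
  start: (λ.0 0) (λ.λ.0 1)
  step 1: (λ.λ.0 1) (λ.λ.0 1)
  step 2: λ.0 (λ.λ.0 1)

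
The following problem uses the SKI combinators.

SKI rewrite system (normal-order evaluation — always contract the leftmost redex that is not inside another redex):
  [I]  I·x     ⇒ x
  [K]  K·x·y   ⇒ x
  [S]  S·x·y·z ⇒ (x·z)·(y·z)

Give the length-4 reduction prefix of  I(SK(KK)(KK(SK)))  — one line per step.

  start: I(SK(KK)(KK(SK)))
  →1  SK(KK)(KK(SK))
  →2  K(KK(SK))(KK(KK(SK)))
  →3  KK(SK)
  →4  K

Answer: after 4 steps: K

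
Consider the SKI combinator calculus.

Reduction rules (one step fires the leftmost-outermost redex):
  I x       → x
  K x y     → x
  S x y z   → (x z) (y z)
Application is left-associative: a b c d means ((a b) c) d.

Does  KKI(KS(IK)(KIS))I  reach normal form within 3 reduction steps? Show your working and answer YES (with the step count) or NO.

Answer: NO — after 3 steps the term is S(KIS), not yet normal

Derivation:
  start: KKI(KS(IK)(KIS))I
  step 1: K(KS(IK)(KIS))I
  step 2: KS(IK)(KIS)
  step 3: S(KIS)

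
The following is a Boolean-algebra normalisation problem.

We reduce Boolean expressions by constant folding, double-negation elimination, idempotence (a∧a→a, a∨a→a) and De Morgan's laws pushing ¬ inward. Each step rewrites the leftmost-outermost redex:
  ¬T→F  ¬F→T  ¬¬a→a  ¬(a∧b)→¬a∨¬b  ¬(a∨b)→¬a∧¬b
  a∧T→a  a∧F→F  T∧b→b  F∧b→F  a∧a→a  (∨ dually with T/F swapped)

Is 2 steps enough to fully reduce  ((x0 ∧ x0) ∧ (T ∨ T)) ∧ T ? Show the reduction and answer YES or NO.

Answer: NO — after 2 steps the term is x0 ∧ (T ∨ T), not yet normal

Reduction:
  start: ((x0 ∧ x0) ∧ (T ∨ T)) ∧ T
  step 1: (x0 ∧ x0) ∧ (T ∨ T)
  step 2: x0 ∧ (T ∨ T)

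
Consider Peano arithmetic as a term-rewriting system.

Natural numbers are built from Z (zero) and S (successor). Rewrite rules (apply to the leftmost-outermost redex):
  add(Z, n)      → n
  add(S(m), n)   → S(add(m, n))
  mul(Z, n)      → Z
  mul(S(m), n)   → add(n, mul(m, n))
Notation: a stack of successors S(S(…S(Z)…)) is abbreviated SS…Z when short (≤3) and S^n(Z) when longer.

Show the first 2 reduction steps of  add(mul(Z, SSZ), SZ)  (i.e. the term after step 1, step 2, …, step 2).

Answer: after 2 steps: SZ

Working:
  start: add(mul(Z, SSZ), SZ)
  step 1: add(Z, SZ)
  step 2: SZ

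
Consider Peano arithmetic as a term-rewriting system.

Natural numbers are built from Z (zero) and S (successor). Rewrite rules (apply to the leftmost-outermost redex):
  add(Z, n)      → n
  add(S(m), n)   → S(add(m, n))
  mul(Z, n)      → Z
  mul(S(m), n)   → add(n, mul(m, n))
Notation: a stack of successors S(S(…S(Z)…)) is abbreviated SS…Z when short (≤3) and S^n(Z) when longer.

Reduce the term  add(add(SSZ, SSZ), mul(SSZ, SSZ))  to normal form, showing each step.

Answer: normal form = S^8(Z)  (in 17 steps)

Reduction:
  start: add(add(SSZ, SSZ), mul(SSZ, SSZ))
  →1  add(S(add(SZ, SSZ)), mul(SSZ, SSZ))
  →2  S(add(add(SZ, SSZ), mul(SSZ, SSZ)))
  →3  S(add(S(add(Z, SSZ)), mul(SSZ, SSZ)))
  →4  S(S(add(add(Z, SSZ), mul(SSZ, SSZ))))
  →5  S(S(add(SSZ, mul(SSZ, SSZ))))
  →6  S(S(S(add(SZ, mul(SSZ, SSZ)))))
  →7  S(S(S(S(add(Z, mul(SSZ, SSZ))))))
  →8  S(S(S(S(mul(SSZ, SSZ)))))
  →9  S(S(S(S(add(SSZ, mul(SZ, SSZ))))))
  →10  S(S(S(S(S(add(SZ, mul(SZ, SSZ)))))))
  →11  S(S(S(S(S(S(add(Z, mul(SZ, SSZ))))))))
  →12  S(S(S(S(S(S(mul(SZ, SSZ)))))))
  →13  S(S(S(S(S(S(add(SSZ, mul(Z, SSZ))))))))
  →14  S(S(S(S(S(S(S(add(SZ, mul(Z, SSZ)))))))))
  →15  S(S(S(S(S(S(S(S(add(Z, mul(Z, SSZ))))))))))
  →16  S(S(S(S(S(S(S(S(mul(Z, SSZ)))))))))
  →17  S^8(Z)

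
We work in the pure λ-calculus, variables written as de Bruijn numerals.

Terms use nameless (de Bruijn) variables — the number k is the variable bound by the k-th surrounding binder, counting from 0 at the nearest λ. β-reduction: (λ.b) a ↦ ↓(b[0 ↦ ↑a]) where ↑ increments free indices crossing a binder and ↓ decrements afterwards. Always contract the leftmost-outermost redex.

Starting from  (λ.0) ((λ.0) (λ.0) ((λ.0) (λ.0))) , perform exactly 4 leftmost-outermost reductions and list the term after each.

Answer: after 4 steps: λ.0

Derivation:
  start: (λ.0) ((λ.0) (λ.0) ((λ.0) (λ.0)))
  step 1: (λ.0) (λ.0) ((λ.0) (λ.0))
  step 2: (λ.0) ((λ.0) (λ.0))
  step 3: (λ.0) (λ.0)
  step 4: λ.0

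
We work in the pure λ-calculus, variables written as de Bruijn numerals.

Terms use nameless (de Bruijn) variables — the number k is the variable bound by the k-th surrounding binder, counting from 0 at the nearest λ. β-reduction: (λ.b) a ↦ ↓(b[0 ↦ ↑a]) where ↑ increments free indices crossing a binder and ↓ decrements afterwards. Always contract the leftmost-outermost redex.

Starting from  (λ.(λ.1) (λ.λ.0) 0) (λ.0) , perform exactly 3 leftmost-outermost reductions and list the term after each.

Answer: after 3 steps: λ.0

Derivation:
  start: (λ.(λ.1) (λ.λ.0) 0) (λ.0)
  [1] (λ.λ.0) (λ.λ.0) (λ.0)
  [2] (λ.0) (λ.0)
  [3] λ.0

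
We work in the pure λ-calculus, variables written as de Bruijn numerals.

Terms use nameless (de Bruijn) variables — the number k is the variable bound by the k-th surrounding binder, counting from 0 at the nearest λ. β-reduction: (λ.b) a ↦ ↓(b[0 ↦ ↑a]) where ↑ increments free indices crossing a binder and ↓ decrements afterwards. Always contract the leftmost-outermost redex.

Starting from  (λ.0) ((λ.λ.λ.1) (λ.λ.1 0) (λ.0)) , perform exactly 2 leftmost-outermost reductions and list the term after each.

  start: (λ.0) ((λ.λ.λ.1) (λ.λ.1 0) (λ.0))
  step 1: (λ.λ.λ.1) (λ.λ.1 0) (λ.0)
  step 2: (λ.λ.1) (λ.0)

Answer: after 2 steps: (λ.λ.1) (λ.0)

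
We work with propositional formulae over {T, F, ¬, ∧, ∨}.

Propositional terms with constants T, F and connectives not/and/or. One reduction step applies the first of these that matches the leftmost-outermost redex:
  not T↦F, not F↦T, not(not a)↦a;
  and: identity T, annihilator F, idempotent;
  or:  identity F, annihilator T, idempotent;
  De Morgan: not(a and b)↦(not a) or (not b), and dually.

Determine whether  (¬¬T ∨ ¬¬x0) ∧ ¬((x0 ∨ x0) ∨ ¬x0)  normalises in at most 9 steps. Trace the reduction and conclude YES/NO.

Answer: YES — reaches normal form ¬x0 ∧ x0 in 7 ≤ 9 steps

Derivation:
  start: (¬¬T ∨ ¬¬x0) ∧ ¬((x0 ∨ x0) ∨ ¬x0)
  [1] (T ∨ ¬¬x0) ∧ ¬((x0 ∨ x0) ∨ ¬x0)
  [2] T ∧ ¬((x0 ∨ x0) ∨ ¬x0)
  [3] ¬((x0 ∨ x0) ∨ ¬x0)
  [4] ¬(x0 ∨ x0) ∧ ¬¬x0
  [5] (¬x0 ∧ ¬x0) ∧ ¬¬x0
  [6] ¬x0 ∧ ¬¬x0
  [7] ¬x0 ∧ x0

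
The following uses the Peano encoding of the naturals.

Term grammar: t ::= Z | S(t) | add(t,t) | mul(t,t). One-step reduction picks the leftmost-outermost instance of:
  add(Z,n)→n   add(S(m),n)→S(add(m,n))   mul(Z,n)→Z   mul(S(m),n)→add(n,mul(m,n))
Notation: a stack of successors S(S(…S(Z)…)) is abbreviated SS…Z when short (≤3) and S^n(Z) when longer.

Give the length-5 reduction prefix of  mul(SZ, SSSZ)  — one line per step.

  start: mul(SZ, SSSZ)
  step 1: add(SSSZ, mul(Z, SSSZ))
  step 2: S(add(SSZ, mul(Z, SSSZ)))
  step 3: S(S(add(SZ, mul(Z, SSSZ))))
  step 4: S(S(S(add(Z, mul(Z, SSSZ)))))
  step 5: S(S(S(mul(Z, SSSZ))))

Answer: after 5 steps: S(S(S(mul(Z, SSSZ))))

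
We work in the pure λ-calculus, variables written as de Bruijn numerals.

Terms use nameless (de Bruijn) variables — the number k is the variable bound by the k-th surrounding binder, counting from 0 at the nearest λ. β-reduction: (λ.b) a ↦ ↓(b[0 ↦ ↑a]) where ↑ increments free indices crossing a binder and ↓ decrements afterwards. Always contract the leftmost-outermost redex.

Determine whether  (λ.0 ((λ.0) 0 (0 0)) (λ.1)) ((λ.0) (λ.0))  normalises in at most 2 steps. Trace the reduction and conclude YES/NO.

Answer: NO — after 2 steps the term is (λ.0) ((λ.0) ((λ.0) (λ.0)) ((λ.0) (λ.0) ((λ.0) (λ.0)))) (λ.(λ.0) (λ.0)), not yet normal

Derivation:
  start: (λ.0 ((λ.0) 0 (0 0)) (λ.1)) ((λ.0) (λ.0))
  →1  (λ.0) (λ.0) ((λ.0) ((λ.0) (λ.0)) ((λ.0) (λ.0) ((λ.0) (λ.0)))) (λ.(λ.0) (λ.0))
  →2  (λ.0) ((λ.0) ((λ.0) (λ.0)) ((λ.0) (λ.0) ((λ.0) (λ.0)))) (λ.(λ.0) (λ.0))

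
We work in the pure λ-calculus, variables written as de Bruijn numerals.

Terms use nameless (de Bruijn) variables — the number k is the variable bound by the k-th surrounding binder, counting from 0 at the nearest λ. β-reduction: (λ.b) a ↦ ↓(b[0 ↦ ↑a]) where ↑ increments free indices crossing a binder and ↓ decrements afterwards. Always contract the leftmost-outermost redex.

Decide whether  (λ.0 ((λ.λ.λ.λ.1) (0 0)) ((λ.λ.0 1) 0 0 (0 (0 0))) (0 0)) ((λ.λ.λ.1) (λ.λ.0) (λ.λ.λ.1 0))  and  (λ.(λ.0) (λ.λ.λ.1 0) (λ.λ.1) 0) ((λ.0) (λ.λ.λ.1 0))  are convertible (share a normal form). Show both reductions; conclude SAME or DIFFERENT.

Answer: SAME — A ⇓ λ.λ.λ.1 0, B ⇓ λ.λ.λ.1 0

Reduction:
Term A:
  start: (λ.0 ((λ.λ.λ.λ.1) (0 0)) ((λ.λ.0 1) 0 0 (0 (0 0))) (0 0)) ((λ.λ.λ.1) (λ.λ.0) (λ.λ.λ.1 0))
  [1] (λ.λ.λ.1) (λ.λ.0) (λ.λ.λ.1 0) ((λ.λ.λ.λ.1) ((λ.λ.λ.1) (λ.λ.0) (λ.λ.λ.1 0) ((λ.λ.λ.1) (λ.λ.0) (λ.λ.λ.1 0)))) ((λ.λ.0 1) ((λ.λ.λ.1) (λ.λ.0) (λ.λ.λ.1 0)) ((λ.λ.λ.1) (λ.λ.0) (λ.λ.λ.1 0)) ((λ.λ.λ.1) (λ.λ.0) (λ.λ.λ.1 0) ((λ.λ.λ.1) (λ.λ.0) (λ.λ.λ.1 0) ((λ.λ.λ.1) (λ.λ.0) (λ.λ.λ.1 0))))) ((λ.λ.λ.1) (λ.λ.0) (λ.λ.λ.1 0) ((λ.λ.λ.1) (λ.λ.0) (λ.λ.λ.1 0)))
  [2] (λ.λ.1) (λ.λ.λ.1 0) ((λ.λ.λ.λ.1) ((λ.λ.λ.1) (λ.λ.0) (λ.λ.λ.1 0) ((λ.λ.λ.1) (λ.λ.0) (λ.λ.λ.1 0)))) ((λ.λ.0 1) ((λ.λ.λ.1) (λ.λ.0) (λ.λ.λ.1 0)) ((λ.λ.λ.1) (λ.λ.0) (λ.λ.λ.1 0)) ((λ.λ.λ.1) (λ.λ.0) (λ.λ.λ.1 0) ((λ.λ.λ.1) (λ.λ.0) (λ.λ.λ.1 0) ((λ.λ.λ.1) (λ.λ.0) (λ.λ.λ.1 0))))) ((λ.λ.λ.1) (λ.λ.0) (λ.λ.λ.1 0) ((λ.λ.λ.1) (λ.λ.0) (λ.λ.λ.1 0)))
  [3] (λ.λ.λ.λ.1 0) ((λ.λ.λ.λ.1) ((λ.λ.λ.1) (λ.λ.0) (λ.λ.λ.1 0) ((λ.λ.λ.1) (λ.λ.0) (λ.λ.λ.1 0)))) ((λ.λ.0 1) ((λ.λ.λ.1) (λ.λ.0) (λ.λ.λ.1 0)) ((λ.λ.λ.1) (λ.λ.0) (λ.λ.λ.1 0)) ((λ.λ.λ.1) (λ.λ.0) (λ.λ.λ.1 0) ((λ.λ.λ.1) (λ.λ.0) (λ.λ.λ.1 0) ((λ.λ.λ.1) (λ.λ.0) (λ.λ.λ.1 0))))) ((λ.λ.λ.1) (λ.λ.0) (λ.λ.λ.1 0) ((λ.λ.λ.1) (λ.λ.0) (λ.λ.λ.1 0)))
  [4] (λ.λ.λ.1 0) ((λ.λ.0 1) ((λ.λ.λ.1) (λ.λ.0) (λ.λ.λ.1 0)) ((λ.λ.λ.1) (λ.λ.0) (λ.λ.λ.1 0)) ((λ.λ.λ.1) (λ.λ.0) (λ.λ.λ.1 0) ((λ.λ.λ.1) (λ.λ.0) (λ.λ.λ.1 0) ((λ.λ.λ.1) (λ.λ.0) (λ.λ.λ.1 0))))) ((λ.λ.λ.1) (λ.λ.0) (λ.λ.λ.1 0) ((λ.λ.λ.1) (λ.λ.0) (λ.λ.λ.1 0)))
  [5] (λ.λ.1 0) ((λ.λ.λ.1) (λ.λ.0) (λ.λ.λ.1 0) ((λ.λ.λ.1) (λ.λ.0) (λ.λ.λ.1 0)))
  [6] λ.(λ.λ.λ.1) (λ.λ.0) (λ.λ.λ.1 0) ((λ.λ.λ.1) (λ.λ.0) (λ.λ.λ.1 0)) 0
  [7] λ.(λ.λ.1) (λ.λ.λ.1 0) ((λ.λ.λ.1) (λ.λ.0) (λ.λ.λ.1 0)) 0
  [8] λ.(λ.λ.λ.λ.1 0) ((λ.λ.λ.1) (λ.λ.0) (λ.λ.λ.1 0)) 0
  [9] λ.(λ.λ.λ.1 0) 0
  [10] λ.λ.λ.1 0

Term B:
  start: (λ.(λ.0) (λ.λ.λ.1 0) (λ.λ.1) 0) ((λ.0) (λ.λ.λ.1 0))
  [1] (λ.0) (λ.λ.λ.1 0) (λ.λ.1) ((λ.0) (λ.λ.λ.1 0))
  [2] (λ.λ.λ.1 0) (λ.λ.1) ((λ.0) (λ.λ.λ.1 0))
  [3] (λ.λ.1 0) ((λ.0) (λ.λ.λ.1 0))
  [4] λ.(λ.0) (λ.λ.λ.1 0) 0
  [5] λ.(λ.λ.λ.1 0) 0
  [6] λ.λ.λ.1 0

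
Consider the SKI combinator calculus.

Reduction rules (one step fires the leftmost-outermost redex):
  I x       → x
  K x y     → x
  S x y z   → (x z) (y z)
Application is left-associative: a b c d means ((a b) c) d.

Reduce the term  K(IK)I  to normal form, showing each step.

Answer: normal form = K  (in 2 steps)

Working:
  start: K(IK)I
  →1  IK
  →2  K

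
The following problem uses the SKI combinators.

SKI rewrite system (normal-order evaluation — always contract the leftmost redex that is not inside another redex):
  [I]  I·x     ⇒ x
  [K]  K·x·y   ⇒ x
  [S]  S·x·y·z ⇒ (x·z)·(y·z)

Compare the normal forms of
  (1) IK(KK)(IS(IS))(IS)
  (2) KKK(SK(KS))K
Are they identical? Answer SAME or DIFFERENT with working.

Answer: DIFFERENT — A ⇓ K, B ⇓ SK(KS)

Reduction:
Term A:
  start: IK(KK)(IS(IS))(IS)
  [1] K(KK)(IS(IS))(IS)
  [2] KK(IS)
  [3] K

Term B:
  start: KKK(SK(KS))K
  [1] K(SK(KS))K
  [2] SK(KS)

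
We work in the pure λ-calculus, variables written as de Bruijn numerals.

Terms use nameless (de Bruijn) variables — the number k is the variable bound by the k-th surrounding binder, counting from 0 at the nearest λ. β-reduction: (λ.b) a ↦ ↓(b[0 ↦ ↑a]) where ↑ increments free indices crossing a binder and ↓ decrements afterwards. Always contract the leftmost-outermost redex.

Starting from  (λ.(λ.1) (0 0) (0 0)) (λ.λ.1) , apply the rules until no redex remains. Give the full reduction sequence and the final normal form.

  start: (λ.(λ.1) (0 0) (0 0)) (λ.λ.1)
  →1  (λ.λ.λ.1) ((λ.λ.1) (λ.λ.1)) ((λ.λ.1) (λ.λ.1))
  →2  (λ.λ.1) ((λ.λ.1) (λ.λ.1))
  →3  λ.(λ.λ.1) (λ.λ.1)
  →4  λ.λ.λ.λ.1

Answer: normal form = λ.λ.λ.λ.1  (in 4 steps)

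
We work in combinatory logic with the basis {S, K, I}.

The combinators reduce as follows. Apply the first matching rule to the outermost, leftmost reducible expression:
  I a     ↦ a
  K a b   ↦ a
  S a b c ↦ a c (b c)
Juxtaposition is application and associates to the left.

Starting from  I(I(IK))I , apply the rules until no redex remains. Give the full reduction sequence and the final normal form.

  start: I(I(IK))I
  step 1: I(IK)I
  step 2: IKI
  step 3: KI

Answer: normal form = KI  (in 3 steps)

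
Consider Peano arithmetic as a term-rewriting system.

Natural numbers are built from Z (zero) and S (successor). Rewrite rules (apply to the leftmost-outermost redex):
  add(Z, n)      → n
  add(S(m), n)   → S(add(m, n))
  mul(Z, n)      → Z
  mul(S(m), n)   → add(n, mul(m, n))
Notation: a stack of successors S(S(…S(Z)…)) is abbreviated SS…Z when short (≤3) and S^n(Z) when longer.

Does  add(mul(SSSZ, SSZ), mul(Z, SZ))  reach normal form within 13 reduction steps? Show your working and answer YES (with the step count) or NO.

Answer: NO — after 13 steps the term is S(S(S(S(add(add(SSZ, mul(Z, SSZ)), mul(Z, SZ)))))), not yet normal

Working:
  start: add(mul(SSSZ, SSZ), mul(Z, SZ))
  →1  add(add(SSZ, mul(SSZ, SSZ)), mul(Z, SZ))
  →2  add(S(add(SZ, mul(SSZ, SSZ))), mul(Z, SZ))
  →3  S(add(add(SZ, mul(SSZ, SSZ)), mul(Z, SZ)))
  →4  S(add(S(add(Z, mul(SSZ, SSZ))), mul(Z, SZ)))
  →5  S(S(add(add(Z, mul(SSZ, SSZ)), mul(Z, SZ))))
  →6  S(S(add(mul(SSZ, SSZ), mul(Z, SZ))))
  →7  S(S(add(add(SSZ, mul(SZ, SSZ)), mul(Z, SZ))))
  →8  S(S(add(S(add(SZ, mul(SZ, SSZ))), mul(Z, SZ))))
  →9  S(S(S(add(add(SZ, mul(SZ, SSZ)), mul(Z, SZ)))))
  →10  S(S(S(add(S(add(Z, mul(SZ, SSZ))), mul(Z, SZ)))))
  →11  S(S(S(S(add(add(Z, mul(SZ, SSZ)), mul(Z, SZ))))))
  →12  S(S(S(S(add(mul(SZ, SSZ), mul(Z, SZ))))))
  →13  S(S(S(S(add(add(SSZ, mul(Z, SSZ)), mul(Z, SZ))))))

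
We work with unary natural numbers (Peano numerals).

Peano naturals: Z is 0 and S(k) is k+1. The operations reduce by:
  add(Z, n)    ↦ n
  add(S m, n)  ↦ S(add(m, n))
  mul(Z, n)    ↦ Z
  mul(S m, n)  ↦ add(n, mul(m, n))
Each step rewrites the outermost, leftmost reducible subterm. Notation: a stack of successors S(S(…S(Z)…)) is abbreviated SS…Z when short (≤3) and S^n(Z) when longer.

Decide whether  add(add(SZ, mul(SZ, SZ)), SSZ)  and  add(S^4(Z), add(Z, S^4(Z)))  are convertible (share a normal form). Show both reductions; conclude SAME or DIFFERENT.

Term A:
  start: add(add(SZ, mul(SZ, SZ)), SSZ)
  [1] add(S(add(Z, mul(SZ, SZ))), SSZ)
  [2] S(add(add(Z, mul(SZ, SZ)), SSZ))
  [3] S(add(mul(SZ, SZ), SSZ))
  [4] S(add(add(SZ, mul(Z, SZ)), SSZ))
  [5] S(add(S(add(Z, mul(Z, SZ))), SSZ))
  [6] S(S(add(add(Z, mul(Z, SZ)), SSZ)))
  [7] S(S(add(mul(Z, SZ), SSZ)))
  [8] S(S(add(Z, SSZ)))
  [9] S^4(Z)

Term B:
  start: add(S^4(Z), add(Z, S^4(Z)))
  [1] S(add(SSSZ, add(Z, S^4(Z))))
  [2] S(S(add(SSZ, add(Z, S^4(Z)))))
  [3] S(S(S(add(SZ, add(Z, S^4(Z))))))
  [4] S(S(S(S(add(Z, add(Z, S^4(Z)))))))
  [5] S(S(S(S(add(Z, S^4(Z))))))
  [6] S^8(Z)

Answer: DIFFERENT — A ⇓ S^4(Z), B ⇓ S^8(Z)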